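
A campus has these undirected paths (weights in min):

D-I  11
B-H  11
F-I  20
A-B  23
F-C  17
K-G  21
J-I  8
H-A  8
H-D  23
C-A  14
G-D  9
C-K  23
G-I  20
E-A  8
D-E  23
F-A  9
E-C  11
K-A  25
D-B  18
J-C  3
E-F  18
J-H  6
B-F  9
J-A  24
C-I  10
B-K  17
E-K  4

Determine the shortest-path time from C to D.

21 min

Running Dijkstra from C:
C: 0
J: 3  (via C)
H: 9  (via J)
I: 10  (via C)
E: 11  (via C)
A: 14  (via C)
K: 15  (via E)
F: 17  (via C)
B: 20  (via H)
D: 21  (via I)
Shortest route: C–I–D = 21 min.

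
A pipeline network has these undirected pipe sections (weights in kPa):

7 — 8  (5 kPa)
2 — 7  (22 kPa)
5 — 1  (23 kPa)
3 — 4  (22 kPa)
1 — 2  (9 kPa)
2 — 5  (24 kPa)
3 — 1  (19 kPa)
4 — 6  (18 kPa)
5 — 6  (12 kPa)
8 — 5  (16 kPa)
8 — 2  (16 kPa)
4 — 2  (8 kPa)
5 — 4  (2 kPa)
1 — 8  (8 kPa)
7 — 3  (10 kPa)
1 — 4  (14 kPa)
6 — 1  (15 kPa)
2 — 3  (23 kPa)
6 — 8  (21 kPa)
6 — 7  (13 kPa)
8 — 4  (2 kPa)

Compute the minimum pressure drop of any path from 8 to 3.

Enumerating some paths:
8 - 7 - 3: 5+10 = 15
8 - 4 - 3: 2+22 = 24
8 - 1 - 3: 8+19 = 27
The minimum is 15 kPa via 8 - 7 - 3.

15 kPa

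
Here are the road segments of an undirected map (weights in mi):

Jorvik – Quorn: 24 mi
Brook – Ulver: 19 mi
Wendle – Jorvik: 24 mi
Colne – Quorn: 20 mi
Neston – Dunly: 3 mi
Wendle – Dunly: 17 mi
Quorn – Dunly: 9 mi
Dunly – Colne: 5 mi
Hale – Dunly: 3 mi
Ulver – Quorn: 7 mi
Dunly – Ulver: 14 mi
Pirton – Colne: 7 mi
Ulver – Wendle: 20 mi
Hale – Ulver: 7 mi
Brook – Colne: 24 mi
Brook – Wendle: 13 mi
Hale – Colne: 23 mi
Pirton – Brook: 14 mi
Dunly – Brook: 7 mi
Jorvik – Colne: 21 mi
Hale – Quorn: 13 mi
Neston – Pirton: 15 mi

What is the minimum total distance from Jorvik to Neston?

Candidate routes:
Jorvik - Colne - Dunly - Neston: 21+5+3 = 29
Jorvik - Quorn - Dunly - Neston: 24+9+3 = 36
The minimum is 29 mi via Jorvik - Colne - Dunly - Neston.

29 mi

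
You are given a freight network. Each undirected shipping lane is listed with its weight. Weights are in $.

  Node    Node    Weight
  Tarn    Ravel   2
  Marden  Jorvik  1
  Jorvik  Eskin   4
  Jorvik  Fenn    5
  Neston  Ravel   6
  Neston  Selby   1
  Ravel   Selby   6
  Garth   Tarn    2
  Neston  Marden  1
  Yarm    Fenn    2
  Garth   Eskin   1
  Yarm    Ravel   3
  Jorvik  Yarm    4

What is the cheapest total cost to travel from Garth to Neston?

$7

Enumerating some paths:
Garth → Eskin → Jorvik → Marden → Neston: 1+4+1+1 = 7
Garth → Tarn → Ravel → Neston: 2+2+6 = 10
Garth → Tarn → Ravel → Selby → Neston: 2+2+6+1 = 11
Garth → Tarn → Ravel → Yarm → Jorvik → Marden → Neston: 2+2+3+4+1+1 = 13
Cheapest is Garth → Eskin → Jorvik → Marden → Neston at $7.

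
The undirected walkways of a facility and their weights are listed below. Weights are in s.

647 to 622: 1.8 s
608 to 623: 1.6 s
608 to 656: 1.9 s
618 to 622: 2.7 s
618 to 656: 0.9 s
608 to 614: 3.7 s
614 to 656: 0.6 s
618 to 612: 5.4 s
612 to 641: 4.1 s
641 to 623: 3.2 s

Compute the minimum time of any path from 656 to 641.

6.7 s

Running Dijkstra from 656:
656: 0
614: 0.6  (via 656)
618: 0.9  (via 656)
608: 1.9  (via 656)
623: 3.5  (via 608)
622: 3.6  (via 618)
647: 5.4  (via 622)
612: 6.3  (via 618)
641: 6.7  (via 623)
Shortest route: 656–608–623–641 = 6.7 s.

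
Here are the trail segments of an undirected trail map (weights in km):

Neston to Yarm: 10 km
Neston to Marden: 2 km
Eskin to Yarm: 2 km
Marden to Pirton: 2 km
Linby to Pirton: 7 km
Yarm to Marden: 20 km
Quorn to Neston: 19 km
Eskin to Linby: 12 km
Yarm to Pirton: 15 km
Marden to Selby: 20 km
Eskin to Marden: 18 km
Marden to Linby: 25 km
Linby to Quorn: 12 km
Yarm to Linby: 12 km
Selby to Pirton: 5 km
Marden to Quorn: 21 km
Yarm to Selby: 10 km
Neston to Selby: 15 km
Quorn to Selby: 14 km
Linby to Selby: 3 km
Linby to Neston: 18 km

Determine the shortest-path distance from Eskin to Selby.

12 km

Shortest distances from Eskin:
Eskin: 0
Yarm: 2  (via Eskin)
Selby: 12  (via Yarm)
Shortest route: Eskin → Yarm → Selby = 12 km.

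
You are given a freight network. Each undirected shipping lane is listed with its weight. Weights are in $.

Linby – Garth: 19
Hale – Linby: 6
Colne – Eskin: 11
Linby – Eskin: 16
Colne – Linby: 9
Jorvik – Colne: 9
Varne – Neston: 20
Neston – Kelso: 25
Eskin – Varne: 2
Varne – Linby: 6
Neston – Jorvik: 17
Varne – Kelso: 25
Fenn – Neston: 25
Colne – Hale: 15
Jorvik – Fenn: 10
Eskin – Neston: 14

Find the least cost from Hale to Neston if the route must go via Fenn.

$59

Shortest Hale→Fenn: Hale → Colne → Jorvik → Fenn = 34
Best Fenn to Neston: Fenn → Neston costing 25
Total via Fenn: 34 + 25 = $59.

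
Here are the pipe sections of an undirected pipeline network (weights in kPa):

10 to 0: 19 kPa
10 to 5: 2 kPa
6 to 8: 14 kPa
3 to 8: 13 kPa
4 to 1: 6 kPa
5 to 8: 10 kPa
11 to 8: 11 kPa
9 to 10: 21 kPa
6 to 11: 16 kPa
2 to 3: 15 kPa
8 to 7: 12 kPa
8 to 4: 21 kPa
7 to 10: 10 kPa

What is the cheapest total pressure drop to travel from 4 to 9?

54 kPa

Running Dijkstra from 4:
4: 0
1: 6  (via 4)
8: 21  (via 4)
5: 31  (via 8)
11: 32  (via 8)
7: 33  (via 8)
10: 33  (via 5)
3: 34  (via 8)
6: 35  (via 8)
2: 49  (via 3)
0: 52  (via 10)
9: 54  (via 10)
Shortest route: 4 → 8 → 5 → 10 → 9 = 54 kPa.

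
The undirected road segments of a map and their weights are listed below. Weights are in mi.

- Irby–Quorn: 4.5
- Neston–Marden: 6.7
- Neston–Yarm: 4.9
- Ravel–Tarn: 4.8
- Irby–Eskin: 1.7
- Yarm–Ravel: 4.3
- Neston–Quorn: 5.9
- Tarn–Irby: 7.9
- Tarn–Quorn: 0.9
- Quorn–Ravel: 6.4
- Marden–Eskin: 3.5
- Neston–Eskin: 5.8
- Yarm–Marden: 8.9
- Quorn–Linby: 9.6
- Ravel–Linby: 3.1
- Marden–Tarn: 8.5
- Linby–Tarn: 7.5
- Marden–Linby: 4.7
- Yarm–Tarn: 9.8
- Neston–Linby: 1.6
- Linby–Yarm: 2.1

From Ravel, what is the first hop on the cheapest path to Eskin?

Linby

Compare a few routes:
Ravel–Linby–Marden–Eskin: 3.1+4.7+3.5 = 11.3
Ravel–Linby–Neston–Eskin: 3.1+1.6+5.8 = 10.5
Ravel–Quorn–Irby–Eskin: 6.4+4.5+1.7 = 12.6
Ravel–Tarn–Quorn–Irby–Eskin: 4.8+0.9+4.5+1.7 = 11.9
The minimum is 10.5 mi via Ravel–Linby–Neston–Eskin.
So from Ravel the first move is to Linby.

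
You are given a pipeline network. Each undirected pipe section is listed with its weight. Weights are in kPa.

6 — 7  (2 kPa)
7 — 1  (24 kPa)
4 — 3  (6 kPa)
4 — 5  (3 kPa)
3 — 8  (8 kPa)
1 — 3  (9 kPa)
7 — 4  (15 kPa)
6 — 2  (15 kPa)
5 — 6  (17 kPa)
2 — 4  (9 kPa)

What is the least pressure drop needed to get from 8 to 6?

31 kPa

Running Dijkstra from 8:
8: 0
3: 8  (via 8)
4: 14  (via 3)
1: 17  (via 3)
5: 17  (via 4)
2: 23  (via 4)
7: 29  (via 4)
6: 31  (via 7)
Shortest route: 8–3–4–7–6 = 31 kPa.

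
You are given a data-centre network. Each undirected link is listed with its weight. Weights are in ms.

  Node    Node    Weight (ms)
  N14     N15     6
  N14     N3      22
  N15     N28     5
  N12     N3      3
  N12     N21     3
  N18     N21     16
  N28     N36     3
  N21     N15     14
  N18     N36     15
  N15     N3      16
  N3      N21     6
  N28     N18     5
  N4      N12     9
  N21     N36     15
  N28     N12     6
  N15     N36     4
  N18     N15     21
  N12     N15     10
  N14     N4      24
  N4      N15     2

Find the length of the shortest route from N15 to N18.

Settle nodes by increasing distance from N15:
N15: 0
N4: 2  (via N15)
N36: 4  (via N15)
N28: 5  (via N15)
N14: 6  (via N15)
N18: 10  (via N28)
Shortest route: N15–N28–N18 = 10 ms.

10 ms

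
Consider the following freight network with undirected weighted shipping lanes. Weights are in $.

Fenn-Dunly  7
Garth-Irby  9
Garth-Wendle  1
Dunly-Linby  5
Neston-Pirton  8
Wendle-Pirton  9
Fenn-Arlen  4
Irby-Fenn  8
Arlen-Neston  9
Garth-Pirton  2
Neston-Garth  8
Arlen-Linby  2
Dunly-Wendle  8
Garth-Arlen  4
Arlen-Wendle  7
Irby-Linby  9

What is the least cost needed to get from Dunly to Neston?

$16

Enumerating some paths:
Dunly - Linby - Arlen - Garth - Neston: 5+2+4+8 = 19
Dunly - Wendle - Garth - Pirton - Neston: 8+1+2+8 = 19
Dunly - Linby - Arlen - Neston: 5+2+9 = 16
Dunly - Wendle - Garth - Neston: 8+1+8 = 17
Cheapest is Dunly - Linby - Arlen - Neston at $16.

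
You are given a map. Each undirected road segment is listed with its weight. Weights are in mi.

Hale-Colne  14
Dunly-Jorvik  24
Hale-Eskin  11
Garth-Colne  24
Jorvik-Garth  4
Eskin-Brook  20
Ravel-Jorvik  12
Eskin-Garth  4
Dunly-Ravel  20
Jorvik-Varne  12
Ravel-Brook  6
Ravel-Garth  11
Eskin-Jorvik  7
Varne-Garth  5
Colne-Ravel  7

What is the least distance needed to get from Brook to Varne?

22 mi

Candidate routes:
Brook → Ravel → Jorvik → Garth → Varne: 6+12+4+5 = 27
Brook → Ravel → Garth → Varne: 6+11+5 = 22
Brook → Eskin → Garth → Varne: 20+4+5 = 29
Brook → Ravel → Jorvik → Varne: 6+12+12 = 30
Cheapest is Brook → Ravel → Garth → Varne at 22 mi.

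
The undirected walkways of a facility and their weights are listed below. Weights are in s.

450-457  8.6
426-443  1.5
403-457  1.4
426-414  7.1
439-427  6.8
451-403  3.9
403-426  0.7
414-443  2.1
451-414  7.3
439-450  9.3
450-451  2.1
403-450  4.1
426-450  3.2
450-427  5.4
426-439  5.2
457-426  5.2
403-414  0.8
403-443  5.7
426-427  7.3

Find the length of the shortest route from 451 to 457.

5.3 s

Compare a few routes:
451 → 450 → 403 → 457: 2.1+4.1+1.4 = 7.6
451 → 403 → 457: 3.9+1.4 = 5.3
451 → 450 → 426 → 403 → 457: 2.1+3.2+0.7+1.4 = 7.4
The minimum is 5.3 s via 451 → 403 → 457.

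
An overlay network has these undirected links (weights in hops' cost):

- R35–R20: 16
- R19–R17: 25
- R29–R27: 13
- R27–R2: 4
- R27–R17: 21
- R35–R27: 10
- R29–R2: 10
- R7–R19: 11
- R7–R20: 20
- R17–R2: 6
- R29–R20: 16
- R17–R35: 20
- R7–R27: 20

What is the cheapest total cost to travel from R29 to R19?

41 hops' cost

Enumerating some paths:
R29 → R27 → R7 → R19: 13+20+11 = 44
R29 → R2 → R27 → R7 → R19: 10+4+20+11 = 45
R29 → R2 → R17 → R19: 10+6+25 = 41
The minimum is 41 hops' cost via R29 → R2 → R17 → R19.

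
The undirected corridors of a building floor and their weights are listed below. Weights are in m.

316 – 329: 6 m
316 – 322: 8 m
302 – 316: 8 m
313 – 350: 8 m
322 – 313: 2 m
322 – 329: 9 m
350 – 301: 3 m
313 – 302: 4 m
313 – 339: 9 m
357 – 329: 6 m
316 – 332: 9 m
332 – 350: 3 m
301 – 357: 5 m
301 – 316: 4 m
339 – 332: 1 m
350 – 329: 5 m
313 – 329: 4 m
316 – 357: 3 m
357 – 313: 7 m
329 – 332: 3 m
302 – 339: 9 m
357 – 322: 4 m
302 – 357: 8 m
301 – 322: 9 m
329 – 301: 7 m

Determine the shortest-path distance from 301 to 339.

Candidate routes:
301 - 350 - 332 - 339: 3+3+1 = 7
301 - 329 - 332 - 339: 7+3+1 = 11
301 - 350 - 329 - 332 - 339: 3+5+3+1 = 12
The minimum is 7 m via 301 - 350 - 332 - 339.

7 m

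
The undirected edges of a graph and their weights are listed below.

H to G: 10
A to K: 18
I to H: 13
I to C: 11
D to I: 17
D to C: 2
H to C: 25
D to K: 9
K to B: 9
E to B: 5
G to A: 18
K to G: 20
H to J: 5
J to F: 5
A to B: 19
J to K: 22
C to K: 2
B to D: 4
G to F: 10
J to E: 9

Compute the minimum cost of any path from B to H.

Running Dijkstra from B:
B: 0
D: 4  (via B)
E: 5  (via B)
C: 6  (via D)
K: 8  (via C)
J: 14  (via E)
I: 17  (via C)
A: 19  (via B)
F: 19  (via J)
H: 19  (via J)
Shortest route: B → E → J → H = 19.

19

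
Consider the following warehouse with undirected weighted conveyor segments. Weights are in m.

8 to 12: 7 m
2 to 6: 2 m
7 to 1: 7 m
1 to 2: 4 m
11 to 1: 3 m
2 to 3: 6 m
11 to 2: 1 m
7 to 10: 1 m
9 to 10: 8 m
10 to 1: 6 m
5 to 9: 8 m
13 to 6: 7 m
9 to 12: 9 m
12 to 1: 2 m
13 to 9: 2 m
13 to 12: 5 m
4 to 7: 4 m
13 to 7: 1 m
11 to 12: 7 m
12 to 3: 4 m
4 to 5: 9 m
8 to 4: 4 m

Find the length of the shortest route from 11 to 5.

20 m

Shortest distances from 11:
11: 0
2: 1  (via 11)
1: 3  (via 11)
6: 3  (via 2)
12: 5  (via 1)
3: 7  (via 2)
10: 9  (via 1)
7: 10  (via 1)
13: 10  (via 6)
8: 12  (via 12)
9: 12  (via 13)
4: 14  (via 7)
5: 20  (via 9)
Shortest route: 11–2–6–13–9–5 = 20 m.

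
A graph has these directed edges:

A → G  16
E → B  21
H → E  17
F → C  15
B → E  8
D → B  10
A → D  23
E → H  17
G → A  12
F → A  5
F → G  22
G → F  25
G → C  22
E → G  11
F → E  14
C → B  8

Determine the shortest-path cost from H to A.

Enumerating some paths:
H–E–G–F–A: 17+11+25+5 = 58
H–E–G–A: 17+11+12 = 40
The minimum is 40 via H–E–G–A.

40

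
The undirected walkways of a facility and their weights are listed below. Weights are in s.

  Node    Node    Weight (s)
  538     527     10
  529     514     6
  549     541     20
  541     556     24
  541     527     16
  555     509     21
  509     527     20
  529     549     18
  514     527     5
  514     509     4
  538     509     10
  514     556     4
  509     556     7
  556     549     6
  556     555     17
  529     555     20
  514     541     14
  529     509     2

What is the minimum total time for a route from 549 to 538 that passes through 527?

Best 549 to 527: 549 → 556 → 514 → 527 costing 15
Shortest 527→538: 527 → 538 = 10
Total via 527: 15 + 10 = 25 s.

25 s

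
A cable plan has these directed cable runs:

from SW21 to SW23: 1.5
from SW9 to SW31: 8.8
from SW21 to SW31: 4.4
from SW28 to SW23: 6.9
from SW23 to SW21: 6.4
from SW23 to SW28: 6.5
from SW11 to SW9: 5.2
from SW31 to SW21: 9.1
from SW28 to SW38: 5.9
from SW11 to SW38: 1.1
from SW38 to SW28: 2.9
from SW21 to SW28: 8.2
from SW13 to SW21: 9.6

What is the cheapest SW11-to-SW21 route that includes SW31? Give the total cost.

23.1

Best SW11 to SW31: SW11 → SW9 → SW31 costing 14
Shortest SW31→SW21: SW31 → SW21 = 9.1
Total via SW31: 14 + 9.1 = 23.1.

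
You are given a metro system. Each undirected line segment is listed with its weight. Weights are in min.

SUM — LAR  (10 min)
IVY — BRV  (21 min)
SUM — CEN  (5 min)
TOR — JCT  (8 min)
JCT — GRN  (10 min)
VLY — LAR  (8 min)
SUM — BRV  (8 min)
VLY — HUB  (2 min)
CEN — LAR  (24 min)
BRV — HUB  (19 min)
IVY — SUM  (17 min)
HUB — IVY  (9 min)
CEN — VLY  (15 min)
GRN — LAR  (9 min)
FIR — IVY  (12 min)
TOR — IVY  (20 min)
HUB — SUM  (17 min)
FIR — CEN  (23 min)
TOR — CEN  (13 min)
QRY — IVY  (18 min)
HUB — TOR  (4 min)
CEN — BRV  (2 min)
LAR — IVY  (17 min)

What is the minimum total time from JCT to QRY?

39 min

Shortest distances from JCT:
JCT: 0
TOR: 8  (via JCT)
GRN: 10  (via JCT)
HUB: 12  (via TOR)
VLY: 14  (via HUB)
LAR: 19  (via GRN)
CEN: 21  (via TOR)
IVY: 21  (via HUB)
BRV: 23  (via CEN)
SUM: 26  (via CEN)
FIR: 33  (via IVY)
QRY: 39  (via IVY)
Shortest route: JCT–TOR–HUB–IVY–QRY = 39 min.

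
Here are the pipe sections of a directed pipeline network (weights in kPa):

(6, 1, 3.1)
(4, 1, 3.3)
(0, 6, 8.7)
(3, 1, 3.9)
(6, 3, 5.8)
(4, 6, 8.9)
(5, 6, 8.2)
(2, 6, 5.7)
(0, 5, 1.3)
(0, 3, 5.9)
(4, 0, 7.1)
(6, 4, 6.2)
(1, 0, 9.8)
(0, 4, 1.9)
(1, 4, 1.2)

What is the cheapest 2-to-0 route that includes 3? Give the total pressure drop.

23.7 kPa

Best 2 to 3: 2 → 6 → 3 costing 11.5
Best 3 to 0: 3 → 1 → 4 → 0 costing 12.2
Total via 3: 11.5 + 12.2 = 23.7 kPa.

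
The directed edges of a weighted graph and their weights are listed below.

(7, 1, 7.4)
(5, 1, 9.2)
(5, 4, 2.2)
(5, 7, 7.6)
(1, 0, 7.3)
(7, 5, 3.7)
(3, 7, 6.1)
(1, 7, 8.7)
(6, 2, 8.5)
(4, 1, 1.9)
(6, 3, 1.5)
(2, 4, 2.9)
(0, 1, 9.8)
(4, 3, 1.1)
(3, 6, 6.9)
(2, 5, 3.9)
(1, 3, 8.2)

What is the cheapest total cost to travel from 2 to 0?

12.1

Shortest distances from 2:
2: 0
4: 2.9  (via 2)
5: 3.9  (via 2)
3: 4  (via 4)
1: 4.8  (via 4)
7: 10.1  (via 3)
6: 10.9  (via 3)
0: 12.1  (via 1)
Shortest route: 2–4–1–0 = 12.1.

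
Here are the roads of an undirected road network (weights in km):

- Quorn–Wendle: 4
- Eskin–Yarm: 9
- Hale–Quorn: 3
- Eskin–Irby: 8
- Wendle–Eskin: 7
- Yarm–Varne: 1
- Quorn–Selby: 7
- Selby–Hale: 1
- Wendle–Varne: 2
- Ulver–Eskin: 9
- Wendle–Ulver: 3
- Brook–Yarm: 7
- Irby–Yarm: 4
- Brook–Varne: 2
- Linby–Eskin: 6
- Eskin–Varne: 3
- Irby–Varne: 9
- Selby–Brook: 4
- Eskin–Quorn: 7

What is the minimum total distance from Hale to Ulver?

Settle nodes by increasing distance from Hale:
Hale: 0
Selby: 1  (via Hale)
Quorn: 3  (via Hale)
Brook: 5  (via Selby)
Wendle: 7  (via Quorn)
Varne: 7  (via Brook)
Yarm: 8  (via Varne)
Ulver: 10  (via Wendle)
Shortest route: Hale → Quorn → Wendle → Ulver = 10 km.

10 km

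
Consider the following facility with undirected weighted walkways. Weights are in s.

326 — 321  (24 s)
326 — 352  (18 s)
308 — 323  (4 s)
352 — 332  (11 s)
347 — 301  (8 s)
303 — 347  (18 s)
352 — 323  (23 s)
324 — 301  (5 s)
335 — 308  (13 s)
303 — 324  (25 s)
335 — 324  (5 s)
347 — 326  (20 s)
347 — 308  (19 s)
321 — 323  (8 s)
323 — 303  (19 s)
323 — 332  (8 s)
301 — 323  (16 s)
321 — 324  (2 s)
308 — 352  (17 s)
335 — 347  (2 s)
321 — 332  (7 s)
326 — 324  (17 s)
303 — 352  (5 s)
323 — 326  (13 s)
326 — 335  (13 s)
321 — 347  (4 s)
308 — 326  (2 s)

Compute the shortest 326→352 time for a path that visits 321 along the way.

Shortest 326→321: 326–308–323–321 = 14
Best 321 to 352: 321–332–352 costing 18
Total via 321: 14 + 18 = 32 s.

32 s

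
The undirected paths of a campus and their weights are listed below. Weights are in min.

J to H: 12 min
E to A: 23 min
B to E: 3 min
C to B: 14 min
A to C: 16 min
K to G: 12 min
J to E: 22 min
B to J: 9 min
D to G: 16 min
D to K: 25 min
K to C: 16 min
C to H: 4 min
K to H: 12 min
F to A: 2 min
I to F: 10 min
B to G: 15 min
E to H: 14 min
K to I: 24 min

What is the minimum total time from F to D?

59 min

Enumerating some paths:
F - A - C - K - G - D: 2+16+16+12+16 = 62
F - I - K - D: 10+24+25 = 59
F - A - C - H - K - G - D: 2+16+4+12+12+16 = 62
F - I - K - G - D: 10+24+12+16 = 62
Cheapest is F - I - K - D at 59 min.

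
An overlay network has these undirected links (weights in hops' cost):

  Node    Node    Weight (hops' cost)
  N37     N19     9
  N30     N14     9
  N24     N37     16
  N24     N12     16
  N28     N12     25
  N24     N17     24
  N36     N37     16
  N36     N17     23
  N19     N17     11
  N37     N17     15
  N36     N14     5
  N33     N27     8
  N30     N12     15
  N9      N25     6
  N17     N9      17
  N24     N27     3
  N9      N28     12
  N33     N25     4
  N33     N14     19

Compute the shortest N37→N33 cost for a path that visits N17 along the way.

Shortest N37→N17: N37–N17 = 15
Best N17 to N33: N17–N9–N25–N33 costing 27
Total via N17: 15 + 27 = 42 hops' cost.

42 hops' cost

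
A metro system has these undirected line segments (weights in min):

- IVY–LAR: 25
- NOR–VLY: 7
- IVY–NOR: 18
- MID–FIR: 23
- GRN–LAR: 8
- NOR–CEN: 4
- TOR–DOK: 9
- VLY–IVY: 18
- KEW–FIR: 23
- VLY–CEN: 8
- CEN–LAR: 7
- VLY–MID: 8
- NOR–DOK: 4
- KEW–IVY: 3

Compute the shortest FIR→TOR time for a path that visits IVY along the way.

Shortest FIR→IVY: FIR → KEW → IVY = 26
Shortest IVY→TOR: IVY → NOR → DOK → TOR = 31
Total via IVY: 26 + 31 = 57 min.

57 min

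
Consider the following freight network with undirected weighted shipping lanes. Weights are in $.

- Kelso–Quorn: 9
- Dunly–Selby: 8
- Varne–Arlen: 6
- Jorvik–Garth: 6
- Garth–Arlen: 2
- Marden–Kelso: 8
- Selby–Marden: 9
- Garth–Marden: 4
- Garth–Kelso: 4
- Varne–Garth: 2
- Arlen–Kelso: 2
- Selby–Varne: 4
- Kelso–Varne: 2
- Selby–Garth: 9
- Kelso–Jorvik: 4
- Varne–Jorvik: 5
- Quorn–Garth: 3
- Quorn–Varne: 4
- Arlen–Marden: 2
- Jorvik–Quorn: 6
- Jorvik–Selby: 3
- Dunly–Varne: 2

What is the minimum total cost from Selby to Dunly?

$6

Shortest distances from Selby:
Selby: 0
Jorvik: 3  (via Selby)
Varne: 4  (via Selby)
Dunly: 6  (via Varne)
Shortest route: Selby–Varne–Dunly = $6.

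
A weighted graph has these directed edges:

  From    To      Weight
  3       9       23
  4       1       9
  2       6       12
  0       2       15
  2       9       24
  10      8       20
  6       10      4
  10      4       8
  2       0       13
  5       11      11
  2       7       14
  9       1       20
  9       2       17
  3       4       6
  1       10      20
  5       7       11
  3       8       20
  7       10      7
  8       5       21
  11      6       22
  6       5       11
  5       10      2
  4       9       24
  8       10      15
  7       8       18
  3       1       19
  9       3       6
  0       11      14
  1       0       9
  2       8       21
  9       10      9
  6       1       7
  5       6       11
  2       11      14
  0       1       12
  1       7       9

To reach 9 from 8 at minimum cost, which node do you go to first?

10

Enumerating some paths:
8 → 10 → 4 → 9: 15+8+24 = 47
8 → 5 → 10 → 4 → 9: 21+2+8+24 = 55
The minimum is 47 via 8 → 10 → 4 → 9.
So from 8 the first move is to 10.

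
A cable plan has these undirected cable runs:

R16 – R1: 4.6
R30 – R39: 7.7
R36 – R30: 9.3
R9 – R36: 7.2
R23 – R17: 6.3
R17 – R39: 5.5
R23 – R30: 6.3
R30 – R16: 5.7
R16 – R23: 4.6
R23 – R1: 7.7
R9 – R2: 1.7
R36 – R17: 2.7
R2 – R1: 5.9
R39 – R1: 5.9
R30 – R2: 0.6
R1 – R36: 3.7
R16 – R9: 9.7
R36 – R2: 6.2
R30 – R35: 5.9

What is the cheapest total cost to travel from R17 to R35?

15.4

Settle nodes by increasing distance from R17:
R17: 0
R36: 2.7  (via R17)
R39: 5.5  (via R17)
R23: 6.3  (via R17)
R1: 6.4  (via R36)
R2: 8.9  (via R36)
R30: 9.5  (via R2)
R9: 9.9  (via R36)
R16: 10.9  (via R23)
R35: 15.4  (via R30)
Shortest route: R17 → R36 → R2 → R30 → R35 = 15.4.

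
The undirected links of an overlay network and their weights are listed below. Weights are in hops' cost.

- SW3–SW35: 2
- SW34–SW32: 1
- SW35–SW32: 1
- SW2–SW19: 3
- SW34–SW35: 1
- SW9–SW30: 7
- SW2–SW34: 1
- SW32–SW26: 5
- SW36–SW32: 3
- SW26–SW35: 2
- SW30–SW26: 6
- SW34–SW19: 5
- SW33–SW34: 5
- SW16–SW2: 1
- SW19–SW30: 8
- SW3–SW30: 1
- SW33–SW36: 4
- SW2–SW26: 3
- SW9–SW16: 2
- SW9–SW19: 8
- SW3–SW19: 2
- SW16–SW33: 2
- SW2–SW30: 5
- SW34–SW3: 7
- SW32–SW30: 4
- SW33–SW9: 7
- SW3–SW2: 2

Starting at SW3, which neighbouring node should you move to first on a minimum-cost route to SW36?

SW35

Compare a few routes:
SW3–SW35–SW34–SW32–SW36: 2+1+1+3 = 7
SW3–SW35–SW32–SW36: 2+1+3 = 6
The minimum is 6 hops' cost via SW3–SW35–SW32–SW36.
So from SW3 the first move is to SW35.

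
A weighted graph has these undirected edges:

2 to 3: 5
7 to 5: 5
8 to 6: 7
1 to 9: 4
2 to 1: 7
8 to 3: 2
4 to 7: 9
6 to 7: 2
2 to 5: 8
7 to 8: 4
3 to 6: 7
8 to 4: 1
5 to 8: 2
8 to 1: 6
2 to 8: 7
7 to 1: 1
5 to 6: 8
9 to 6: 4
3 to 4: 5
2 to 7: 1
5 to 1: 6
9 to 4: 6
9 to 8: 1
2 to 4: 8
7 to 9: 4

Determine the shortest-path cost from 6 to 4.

6

Candidate routes:
6–7–8–4: 2+4+1 = 7
6–8–4: 7+1 = 8
6–9–8–4: 4+1+1 = 6
Cheapest is 6–9–8–4 at 6.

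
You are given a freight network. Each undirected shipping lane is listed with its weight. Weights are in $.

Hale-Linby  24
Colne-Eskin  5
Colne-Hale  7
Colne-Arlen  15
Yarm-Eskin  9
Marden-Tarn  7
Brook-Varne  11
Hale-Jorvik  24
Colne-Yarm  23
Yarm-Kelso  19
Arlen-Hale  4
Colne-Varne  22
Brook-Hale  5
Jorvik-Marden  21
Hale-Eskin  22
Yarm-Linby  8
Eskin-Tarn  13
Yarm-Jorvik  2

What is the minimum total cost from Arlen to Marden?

Candidate routes:
Arlen–Colne–Eskin–Tarn–Marden: 15+5+13+7 = 40
Arlen–Hale–Eskin–Tarn–Marden: 4+22+13+7 = 46
Arlen–Hale–Colne–Eskin–Tarn–Marden: 4+7+5+13+7 = 36
Cheapest is Arlen–Hale–Colne–Eskin–Tarn–Marden at $36.

$36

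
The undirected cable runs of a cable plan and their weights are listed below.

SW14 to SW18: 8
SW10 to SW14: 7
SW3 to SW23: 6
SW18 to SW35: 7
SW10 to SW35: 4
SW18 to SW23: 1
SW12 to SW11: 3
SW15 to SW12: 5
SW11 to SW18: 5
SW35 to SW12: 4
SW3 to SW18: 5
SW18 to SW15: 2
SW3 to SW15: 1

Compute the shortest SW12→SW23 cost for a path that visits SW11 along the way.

Shortest SW12→SW11: SW12–SW11 = 3
Best SW11 to SW23: SW11–SW18–SW23 costing 6
Total via SW11: 3 + 6 = 9.

9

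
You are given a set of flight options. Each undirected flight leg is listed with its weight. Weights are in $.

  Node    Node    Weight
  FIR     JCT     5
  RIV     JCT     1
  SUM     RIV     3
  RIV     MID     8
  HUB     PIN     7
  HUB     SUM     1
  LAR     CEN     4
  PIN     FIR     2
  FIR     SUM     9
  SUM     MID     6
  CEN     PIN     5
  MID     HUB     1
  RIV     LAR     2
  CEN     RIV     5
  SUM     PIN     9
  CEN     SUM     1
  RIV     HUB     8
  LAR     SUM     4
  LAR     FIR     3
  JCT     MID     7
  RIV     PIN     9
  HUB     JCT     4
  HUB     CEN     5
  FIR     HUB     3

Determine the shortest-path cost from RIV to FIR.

Shortest distances from RIV:
RIV: 0
JCT: 1  (via RIV)
LAR: 2  (via RIV)
SUM: 3  (via RIV)
HUB: 4  (via SUM)
CEN: 4  (via SUM)
MID: 5  (via HUB)
FIR: 5  (via LAR)
Shortest route: RIV–LAR–FIR = $5.

$5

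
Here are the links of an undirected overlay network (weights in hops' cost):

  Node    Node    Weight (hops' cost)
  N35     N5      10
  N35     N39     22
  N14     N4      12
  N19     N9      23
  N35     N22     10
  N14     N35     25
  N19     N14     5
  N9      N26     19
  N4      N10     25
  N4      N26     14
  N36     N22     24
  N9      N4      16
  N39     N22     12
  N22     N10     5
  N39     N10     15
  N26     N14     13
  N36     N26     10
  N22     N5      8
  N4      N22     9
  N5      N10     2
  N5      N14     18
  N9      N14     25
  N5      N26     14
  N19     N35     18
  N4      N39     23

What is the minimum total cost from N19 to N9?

Settle nodes by increasing distance from N19:
N19: 0
N14: 5  (via N19)
N4: 17  (via N14)
N35: 18  (via N19)
N26: 18  (via N14)
N9: 23  (via N19)
Shortest route: N19 → N9 = 23 hops' cost.

23 hops' cost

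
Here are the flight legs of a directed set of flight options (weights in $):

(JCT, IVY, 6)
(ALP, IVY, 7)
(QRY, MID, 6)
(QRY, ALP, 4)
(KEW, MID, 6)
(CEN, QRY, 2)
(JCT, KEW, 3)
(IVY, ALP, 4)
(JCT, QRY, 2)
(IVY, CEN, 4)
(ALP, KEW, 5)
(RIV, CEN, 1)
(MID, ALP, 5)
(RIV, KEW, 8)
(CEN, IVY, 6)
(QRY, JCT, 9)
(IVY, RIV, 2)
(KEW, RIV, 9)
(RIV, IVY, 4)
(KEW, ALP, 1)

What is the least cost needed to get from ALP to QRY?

$12

Enumerating some paths:
ALP - KEW - RIV - CEN - QRY: 5+9+1+2 = 17
ALP - IVY - RIV - CEN - QRY: 7+2+1+2 = 12
ALP - IVY - CEN - QRY: 7+4+2 = 13
The minimum is $12 via ALP - IVY - RIV - CEN - QRY.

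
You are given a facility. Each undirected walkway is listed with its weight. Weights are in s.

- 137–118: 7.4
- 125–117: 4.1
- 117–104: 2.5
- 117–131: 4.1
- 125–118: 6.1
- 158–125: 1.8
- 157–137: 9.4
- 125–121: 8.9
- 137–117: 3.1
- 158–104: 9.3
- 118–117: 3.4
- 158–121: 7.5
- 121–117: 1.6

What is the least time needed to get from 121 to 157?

Settle nodes by increasing distance from 121:
121: 0
117: 1.6  (via 121)
104: 4.1  (via 117)
137: 4.7  (via 117)
118: 5  (via 117)
131: 5.7  (via 117)
125: 5.7  (via 117)
158: 7.5  (via 121)
157: 14.1  (via 137)
Shortest route: 121–117–137–157 = 14.1 s.

14.1 s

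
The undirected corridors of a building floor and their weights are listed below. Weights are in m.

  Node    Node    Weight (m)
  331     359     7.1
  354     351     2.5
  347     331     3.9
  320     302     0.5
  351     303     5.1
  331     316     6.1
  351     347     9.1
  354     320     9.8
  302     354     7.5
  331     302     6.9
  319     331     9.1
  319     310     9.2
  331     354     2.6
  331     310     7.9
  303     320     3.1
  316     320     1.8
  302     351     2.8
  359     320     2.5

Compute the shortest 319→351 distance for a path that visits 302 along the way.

18.8 m

Best 319 to 302: 319–331–302 costing 16
Shortest 302→351: 302–351 = 2.8
Total via 302: 16 + 2.8 = 18.8 m.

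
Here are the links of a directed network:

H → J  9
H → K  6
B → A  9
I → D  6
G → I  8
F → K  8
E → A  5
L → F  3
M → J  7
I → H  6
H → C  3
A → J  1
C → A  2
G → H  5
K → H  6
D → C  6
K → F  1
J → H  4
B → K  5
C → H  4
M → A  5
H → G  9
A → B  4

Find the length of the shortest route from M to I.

27

Candidate routes:
M–J–H–G–I: 7+4+9+8 = 28
M–A–J–H–G–I: 5+1+4+9+8 = 27
M–A–B–K–H–G–I: 5+4+5+6+9+8 = 37
The minimum is 27 via M–A–J–H–G–I.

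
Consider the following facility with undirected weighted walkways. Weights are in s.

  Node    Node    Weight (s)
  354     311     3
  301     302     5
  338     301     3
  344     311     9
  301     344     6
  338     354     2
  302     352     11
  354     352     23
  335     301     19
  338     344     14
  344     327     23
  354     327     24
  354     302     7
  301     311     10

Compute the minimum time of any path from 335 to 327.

48 s

Running Dijkstra from 335:
335: 0
301: 19  (via 335)
338: 22  (via 301)
302: 24  (via 301)
354: 24  (via 338)
344: 25  (via 301)
311: 27  (via 354)
352: 35  (via 302)
327: 48  (via 354)
Shortest route: 335–301–338–354–327 = 48 s.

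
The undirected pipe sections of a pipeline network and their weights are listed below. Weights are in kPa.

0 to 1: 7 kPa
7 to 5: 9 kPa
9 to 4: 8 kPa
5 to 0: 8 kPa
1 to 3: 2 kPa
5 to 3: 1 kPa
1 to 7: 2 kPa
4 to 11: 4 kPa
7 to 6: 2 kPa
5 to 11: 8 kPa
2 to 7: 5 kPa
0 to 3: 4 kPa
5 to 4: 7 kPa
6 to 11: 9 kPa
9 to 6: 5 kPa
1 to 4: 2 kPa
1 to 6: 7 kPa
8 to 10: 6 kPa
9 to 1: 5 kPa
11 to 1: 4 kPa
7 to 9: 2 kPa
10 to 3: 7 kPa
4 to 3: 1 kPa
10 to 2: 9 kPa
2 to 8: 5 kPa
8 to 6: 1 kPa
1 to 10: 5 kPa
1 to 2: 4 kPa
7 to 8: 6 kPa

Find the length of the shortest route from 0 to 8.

11 kPa

Running Dijkstra from 0:
0: 0
3: 4  (via 0)
4: 5  (via 3)
5: 5  (via 3)
1: 6  (via 3)
7: 8  (via 1)
11: 9  (via 4)
2: 10  (via 1)
6: 10  (via 7)
9: 10  (via 7)
8: 11  (via 6)
Shortest route: 0 → 3 → 1 → 7 → 6 → 8 = 11 kPa.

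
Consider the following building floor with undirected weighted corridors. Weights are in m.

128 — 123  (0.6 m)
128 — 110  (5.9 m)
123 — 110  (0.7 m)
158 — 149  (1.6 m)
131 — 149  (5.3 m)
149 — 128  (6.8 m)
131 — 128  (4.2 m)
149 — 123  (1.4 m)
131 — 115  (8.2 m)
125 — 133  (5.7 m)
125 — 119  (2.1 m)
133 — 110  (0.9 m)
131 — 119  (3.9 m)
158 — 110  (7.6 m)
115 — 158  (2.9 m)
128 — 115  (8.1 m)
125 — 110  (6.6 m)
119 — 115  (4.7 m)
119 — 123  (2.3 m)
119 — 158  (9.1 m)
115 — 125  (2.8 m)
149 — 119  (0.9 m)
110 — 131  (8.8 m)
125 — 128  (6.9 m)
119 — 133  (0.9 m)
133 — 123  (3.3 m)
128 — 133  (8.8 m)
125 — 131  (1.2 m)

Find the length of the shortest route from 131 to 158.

Settle nodes by increasing distance from 131:
131: 0
125: 1.2  (via 131)
119: 3.3  (via 125)
115: 4  (via 125)
128: 4.2  (via 131)
149: 4.2  (via 119)
133: 4.2  (via 119)
123: 4.8  (via 128)
110: 5.1  (via 133)
158: 5.8  (via 149)
Shortest route: 131 → 125 → 119 → 149 → 158 = 5.8 m.

5.8 m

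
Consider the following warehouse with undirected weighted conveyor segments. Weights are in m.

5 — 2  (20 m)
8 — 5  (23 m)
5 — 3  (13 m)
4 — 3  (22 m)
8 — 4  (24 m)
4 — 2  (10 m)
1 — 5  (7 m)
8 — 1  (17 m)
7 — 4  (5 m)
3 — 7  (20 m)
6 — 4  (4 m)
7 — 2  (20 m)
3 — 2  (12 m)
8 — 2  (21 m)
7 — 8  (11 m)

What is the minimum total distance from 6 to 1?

Shortest distances from 6:
6: 0
4: 4  (via 6)
7: 9  (via 4)
2: 14  (via 4)
8: 20  (via 7)
3: 26  (via 4)
5: 34  (via 2)
1: 37  (via 8)
Shortest route: 6–4–7–8–1 = 37 m.

37 m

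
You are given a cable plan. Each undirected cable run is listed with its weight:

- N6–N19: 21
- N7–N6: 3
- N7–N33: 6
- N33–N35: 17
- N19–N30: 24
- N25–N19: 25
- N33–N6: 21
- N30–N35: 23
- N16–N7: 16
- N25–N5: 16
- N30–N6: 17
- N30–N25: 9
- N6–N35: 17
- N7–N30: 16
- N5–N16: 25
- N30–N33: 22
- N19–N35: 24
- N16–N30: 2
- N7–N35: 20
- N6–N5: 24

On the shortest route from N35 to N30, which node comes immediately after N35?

N30

Compare a few routes:
N35 → N6 → N7 → N30: 17+3+16 = 36
N35 → N6 → N30: 17+17 = 34
N35 → N30: 23 = 23
N35 → N7 → N30: 20+16 = 36
The minimum is 23 via N35 → N30.
So from N35 the first move is to N30.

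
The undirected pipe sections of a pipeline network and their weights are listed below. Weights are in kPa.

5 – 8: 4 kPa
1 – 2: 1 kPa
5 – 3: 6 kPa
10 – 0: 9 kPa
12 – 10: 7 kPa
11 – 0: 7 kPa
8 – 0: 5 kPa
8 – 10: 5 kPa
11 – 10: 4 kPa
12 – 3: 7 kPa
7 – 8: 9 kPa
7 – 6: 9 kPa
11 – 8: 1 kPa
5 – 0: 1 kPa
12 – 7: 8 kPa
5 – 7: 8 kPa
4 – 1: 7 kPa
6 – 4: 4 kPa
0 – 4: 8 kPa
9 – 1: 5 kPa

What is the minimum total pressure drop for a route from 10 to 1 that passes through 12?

Best 10 to 12: 10–12 costing 7
Shortest 12→1: 12–7–6–4–1 = 28
Total via 12: 7 + 28 = 35 kPa.

35 kPa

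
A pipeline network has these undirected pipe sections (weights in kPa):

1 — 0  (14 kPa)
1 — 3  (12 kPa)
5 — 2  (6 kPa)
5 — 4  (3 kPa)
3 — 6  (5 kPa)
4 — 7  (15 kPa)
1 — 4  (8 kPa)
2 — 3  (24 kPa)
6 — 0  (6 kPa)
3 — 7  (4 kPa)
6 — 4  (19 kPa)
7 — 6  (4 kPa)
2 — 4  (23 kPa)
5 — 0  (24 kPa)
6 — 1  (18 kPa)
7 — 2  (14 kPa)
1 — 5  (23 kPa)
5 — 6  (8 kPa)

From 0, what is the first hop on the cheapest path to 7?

Compare a few routes:
0–6–3–7: 6+5+4 = 15
0–6–7: 6+4 = 10
Cheapest is 0–6–7 at 10 kPa.
So from 0 the first move is to 6.

6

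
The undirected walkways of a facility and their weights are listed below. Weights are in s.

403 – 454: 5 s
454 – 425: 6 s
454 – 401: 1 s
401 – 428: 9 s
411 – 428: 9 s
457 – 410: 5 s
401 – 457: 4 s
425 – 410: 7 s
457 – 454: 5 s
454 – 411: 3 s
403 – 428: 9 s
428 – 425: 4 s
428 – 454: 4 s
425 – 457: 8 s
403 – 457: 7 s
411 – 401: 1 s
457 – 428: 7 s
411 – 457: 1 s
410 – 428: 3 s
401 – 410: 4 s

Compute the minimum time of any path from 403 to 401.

Running Dijkstra from 403:
403: 0
454: 5  (via 403)
401: 6  (via 454)
Shortest route: 403–454–401 = 6 s.

6 s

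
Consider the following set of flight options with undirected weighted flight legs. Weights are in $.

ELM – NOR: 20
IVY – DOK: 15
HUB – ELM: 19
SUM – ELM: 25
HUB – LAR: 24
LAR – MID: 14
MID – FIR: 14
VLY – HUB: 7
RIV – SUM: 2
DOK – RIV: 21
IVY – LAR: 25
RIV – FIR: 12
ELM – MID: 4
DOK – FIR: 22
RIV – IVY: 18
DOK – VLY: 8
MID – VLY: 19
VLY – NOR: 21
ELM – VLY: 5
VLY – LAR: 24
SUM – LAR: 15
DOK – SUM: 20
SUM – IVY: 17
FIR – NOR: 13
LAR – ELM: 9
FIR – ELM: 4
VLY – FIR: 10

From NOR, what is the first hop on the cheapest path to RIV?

FIR

Enumerating some paths:
NOR–FIR–RIV: 13+12 = 25
NOR–VLY–ELM–FIR–RIV: 21+5+4+12 = 42
NOR–ELM–FIR–RIV: 20+4+12 = 36
NOR–FIR–ELM–LAR–SUM–RIV: 13+4+9+15+2 = 43
The minimum is $25 via NOR–FIR–RIV.
So from NOR the first move is to FIR.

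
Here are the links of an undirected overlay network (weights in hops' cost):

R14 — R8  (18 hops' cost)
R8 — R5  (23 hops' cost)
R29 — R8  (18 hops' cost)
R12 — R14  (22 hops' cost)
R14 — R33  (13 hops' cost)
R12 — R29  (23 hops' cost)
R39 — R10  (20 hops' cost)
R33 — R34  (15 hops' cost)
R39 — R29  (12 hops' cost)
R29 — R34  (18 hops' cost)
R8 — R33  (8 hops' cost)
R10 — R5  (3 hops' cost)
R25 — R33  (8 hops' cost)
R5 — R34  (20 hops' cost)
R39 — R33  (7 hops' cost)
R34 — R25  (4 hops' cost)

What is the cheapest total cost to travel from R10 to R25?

27 hops' cost

Running Dijkstra from R10:
R10: 0
R5: 3  (via R10)
R39: 20  (via R10)
R34: 23  (via R5)
R8: 26  (via R5)
R25: 27  (via R34)
Shortest route: R10–R5–R34–R25 = 27 hops' cost.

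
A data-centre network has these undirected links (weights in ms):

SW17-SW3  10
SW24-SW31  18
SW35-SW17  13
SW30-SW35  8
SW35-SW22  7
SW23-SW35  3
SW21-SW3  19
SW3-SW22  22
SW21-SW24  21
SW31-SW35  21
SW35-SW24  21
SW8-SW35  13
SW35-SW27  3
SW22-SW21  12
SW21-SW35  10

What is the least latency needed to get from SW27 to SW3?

Settle nodes by increasing distance from SW27:
SW27: 0
SW35: 3  (via SW27)
SW23: 6  (via SW35)
SW22: 10  (via SW35)
SW30: 11  (via SW35)
SW21: 13  (via SW35)
SW8: 16  (via SW35)
SW17: 16  (via SW35)
SW24: 24  (via SW35)
SW31: 24  (via SW35)
SW3: 26  (via SW17)
Shortest route: SW27 → SW35 → SW17 → SW3 = 26 ms.

26 ms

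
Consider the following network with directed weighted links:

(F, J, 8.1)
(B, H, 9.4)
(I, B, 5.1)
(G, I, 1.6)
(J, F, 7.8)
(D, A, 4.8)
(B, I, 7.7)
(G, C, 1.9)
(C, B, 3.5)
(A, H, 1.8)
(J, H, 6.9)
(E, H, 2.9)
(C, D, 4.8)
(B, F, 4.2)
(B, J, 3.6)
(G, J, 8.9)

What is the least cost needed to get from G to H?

Enumerating some paths:
G–C–D–A–H: 1.9+4.8+4.8+1.8 = 13.3
G–C–B–H: 1.9+3.5+9.4 = 14.8
G–J–H: 8.9+6.9 = 15.8
The minimum is 13.3 via G–C–D–A–H.

13.3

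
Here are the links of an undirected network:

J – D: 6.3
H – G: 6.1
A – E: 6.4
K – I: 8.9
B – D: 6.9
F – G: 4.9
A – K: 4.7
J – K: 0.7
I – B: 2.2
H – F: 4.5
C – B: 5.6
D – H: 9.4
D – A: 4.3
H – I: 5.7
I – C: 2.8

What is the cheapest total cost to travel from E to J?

11.8

Compare a few routes:
E → A → K → J: 6.4+4.7+0.7 = 11.8
E → A → D → J: 6.4+4.3+6.3 = 17
Cheapest is E → A → K → J at 11.8.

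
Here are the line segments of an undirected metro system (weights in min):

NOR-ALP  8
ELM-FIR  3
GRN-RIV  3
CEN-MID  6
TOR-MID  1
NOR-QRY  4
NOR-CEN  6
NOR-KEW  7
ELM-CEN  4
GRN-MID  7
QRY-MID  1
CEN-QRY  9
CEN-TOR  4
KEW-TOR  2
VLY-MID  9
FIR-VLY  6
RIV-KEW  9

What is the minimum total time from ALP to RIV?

23 min

Running Dijkstra from ALP:
ALP: 0
NOR: 8  (via ALP)
QRY: 12  (via NOR)
MID: 13  (via QRY)
TOR: 14  (via MID)
CEN: 14  (via NOR)
KEW: 15  (via NOR)
ELM: 18  (via CEN)
GRN: 20  (via MID)
FIR: 21  (via ELM)
VLY: 22  (via MID)
RIV: 23  (via GRN)
Shortest route: ALP → NOR → QRY → MID → GRN → RIV = 23 min.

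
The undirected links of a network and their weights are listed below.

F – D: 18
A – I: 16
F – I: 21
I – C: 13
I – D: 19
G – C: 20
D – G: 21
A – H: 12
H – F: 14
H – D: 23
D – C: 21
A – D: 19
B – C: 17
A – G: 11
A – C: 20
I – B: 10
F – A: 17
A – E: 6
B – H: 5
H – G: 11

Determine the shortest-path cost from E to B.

23

Settle nodes by increasing distance from E:
E: 0
A: 6  (via E)
G: 17  (via A)
H: 18  (via A)
I: 22  (via A)
B: 23  (via H)
Shortest route: E → A → H → B = 23.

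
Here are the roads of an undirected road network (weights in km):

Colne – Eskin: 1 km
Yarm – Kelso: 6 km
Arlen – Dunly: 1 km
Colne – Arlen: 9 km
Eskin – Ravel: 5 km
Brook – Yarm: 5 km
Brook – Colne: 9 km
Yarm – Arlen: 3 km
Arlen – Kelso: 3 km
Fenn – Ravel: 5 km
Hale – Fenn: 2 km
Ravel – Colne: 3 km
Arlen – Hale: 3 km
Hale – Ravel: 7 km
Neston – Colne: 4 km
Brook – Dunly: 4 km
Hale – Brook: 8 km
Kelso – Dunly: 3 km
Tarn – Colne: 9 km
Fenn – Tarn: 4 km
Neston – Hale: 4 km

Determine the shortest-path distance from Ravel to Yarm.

13 km

Candidate routes:
Ravel–Colne–Neston–Hale–Arlen–Yarm: 3+4+4+3+3 = 17
Ravel–Hale–Arlen–Yarm: 7+3+3 = 13
Ravel–Colne–Brook–Yarm: 3+9+5 = 17
Ravel–Colne–Arlen–Yarm: 3+9+3 = 15
Cheapest is Ravel–Hale–Arlen–Yarm at 13 km.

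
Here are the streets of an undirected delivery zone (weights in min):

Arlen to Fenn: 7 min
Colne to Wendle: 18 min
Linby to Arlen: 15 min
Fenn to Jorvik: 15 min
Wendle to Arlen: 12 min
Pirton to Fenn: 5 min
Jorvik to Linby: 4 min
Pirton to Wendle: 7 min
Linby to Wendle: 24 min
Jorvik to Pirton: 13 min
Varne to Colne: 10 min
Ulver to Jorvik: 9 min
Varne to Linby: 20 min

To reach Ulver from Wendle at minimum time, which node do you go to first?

Candidate routes:
Wendle → Pirton → Fenn → Jorvik → Ulver: 7+5+15+9 = 36
Wendle → Pirton → Jorvik → Ulver: 7+13+9 = 29
Wendle → Linby → Jorvik → Ulver: 24+4+9 = 37
The minimum is 29 min via Wendle → Pirton → Jorvik → Ulver.
So from Wendle the first move is to Pirton.

Pirton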